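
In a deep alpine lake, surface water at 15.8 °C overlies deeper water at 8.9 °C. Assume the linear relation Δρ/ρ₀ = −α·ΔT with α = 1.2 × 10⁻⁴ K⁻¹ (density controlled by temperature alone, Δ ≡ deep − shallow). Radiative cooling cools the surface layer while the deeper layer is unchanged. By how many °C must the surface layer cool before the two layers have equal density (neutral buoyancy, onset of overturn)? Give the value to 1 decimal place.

With temperature the only control, equal density requires T_surf′ = T_deep.
T_surf′ = 8.9 °C.
Cooling required: 15.8 − 8.9 = 6.9 °C.

6.9 °C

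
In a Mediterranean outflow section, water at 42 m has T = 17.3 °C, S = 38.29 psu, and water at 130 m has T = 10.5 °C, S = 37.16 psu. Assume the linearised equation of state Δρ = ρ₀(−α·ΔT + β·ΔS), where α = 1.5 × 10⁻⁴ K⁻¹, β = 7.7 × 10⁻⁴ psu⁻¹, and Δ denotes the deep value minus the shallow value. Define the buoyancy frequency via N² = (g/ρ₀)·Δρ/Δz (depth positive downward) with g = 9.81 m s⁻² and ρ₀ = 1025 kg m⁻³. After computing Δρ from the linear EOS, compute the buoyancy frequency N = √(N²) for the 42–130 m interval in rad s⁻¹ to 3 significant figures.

ΔT = -6.8 K, ΔS = -1.13 psu (deep − shallow).
Δρ/ρ₀ = −αΔT + βΔS = 1.02 × 10⁻³ − 8.701 × 10⁻⁴ = 1.499 × 10⁻⁴, so Δρ ≈ 0.1536 kg m⁻³.
N² = (g/ρ₀)·Δρ/Δz = g·(Δρ/ρ₀)/Δz = 9.81 × 1.499 × 10⁻⁴ / 88 = 1.6710 × 10⁻⁵ s⁻².
N = √(1.6710 × 10⁻⁵) = 4.0878 × 10⁻³ rad s⁻¹ ≈ 4.09 × 10⁻³ rad s⁻¹.

4.09 × 10⁻³ rad s⁻¹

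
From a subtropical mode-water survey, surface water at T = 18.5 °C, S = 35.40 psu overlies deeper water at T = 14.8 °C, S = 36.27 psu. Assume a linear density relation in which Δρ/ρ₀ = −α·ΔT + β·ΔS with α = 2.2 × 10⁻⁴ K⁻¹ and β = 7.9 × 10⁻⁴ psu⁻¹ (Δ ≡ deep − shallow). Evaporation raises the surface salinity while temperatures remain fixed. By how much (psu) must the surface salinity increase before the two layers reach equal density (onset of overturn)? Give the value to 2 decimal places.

1.90 psu

Neutral buoyancy requires −α(T_deep − T_surf) + β(S_deep − S_surf′) = 0.
S_surf′ = S_deep − (α/β)·ΔT = 36.27 − (2.2 × 10⁻⁴/7.9 × 10⁻⁴)·(-3.7) = 37.3004 psu.
Increase required: 37.3004 − 35.40 = 1.9004 psu.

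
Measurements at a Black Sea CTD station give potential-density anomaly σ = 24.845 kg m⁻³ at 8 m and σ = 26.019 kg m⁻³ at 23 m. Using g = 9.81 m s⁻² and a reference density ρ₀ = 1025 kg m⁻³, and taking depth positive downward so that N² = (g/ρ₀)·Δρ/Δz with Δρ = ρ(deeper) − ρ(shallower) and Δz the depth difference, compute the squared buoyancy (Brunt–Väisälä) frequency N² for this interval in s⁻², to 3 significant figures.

Δρ = 1026.019 − 1024.845 = 1.174 kg m⁻³ over Δz = 23 − 8 = 15 m.
N² = (9.81/1025) × (1.174/15) = 7.4907 × 10⁻⁴ s⁻² ≈ 7.49 × 10⁻⁴ s⁻².

7.49 × 10⁻⁴ s⁻²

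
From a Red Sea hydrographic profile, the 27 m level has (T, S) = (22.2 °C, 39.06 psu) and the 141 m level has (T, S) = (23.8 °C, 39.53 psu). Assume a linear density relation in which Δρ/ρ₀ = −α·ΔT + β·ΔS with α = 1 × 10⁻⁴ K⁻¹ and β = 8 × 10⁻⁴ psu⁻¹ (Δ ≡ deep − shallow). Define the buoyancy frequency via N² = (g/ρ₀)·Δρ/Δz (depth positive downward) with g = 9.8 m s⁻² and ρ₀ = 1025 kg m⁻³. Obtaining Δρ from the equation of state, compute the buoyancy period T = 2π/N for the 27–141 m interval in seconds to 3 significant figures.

1.46 × 10³ s

ΔT = +1.6 K, ΔS = +0.47 psu (deep − shallow).
Δρ/ρ₀ = −αΔT + βΔS = -1.60 × 10⁻⁴ + 3.76 × 10⁻⁴ = 2.16 × 10⁻⁴, so Δρ ≈ 0.2214 kg m⁻³.
N² = (g/ρ₀)·Δρ/Δz = g·(Δρ/ρ₀)/Δz = 9.8 × 2.16 × 10⁻⁴ / 114 = 1.8568 × 10⁻⁵ s⁻².
N = √(1.8568 × 10⁻⁵) = 4.3091 × 10⁻³ rad s⁻¹ → T = 2π/N = 1.4581 × 10³ s ≈ 1.46 × 10³ s.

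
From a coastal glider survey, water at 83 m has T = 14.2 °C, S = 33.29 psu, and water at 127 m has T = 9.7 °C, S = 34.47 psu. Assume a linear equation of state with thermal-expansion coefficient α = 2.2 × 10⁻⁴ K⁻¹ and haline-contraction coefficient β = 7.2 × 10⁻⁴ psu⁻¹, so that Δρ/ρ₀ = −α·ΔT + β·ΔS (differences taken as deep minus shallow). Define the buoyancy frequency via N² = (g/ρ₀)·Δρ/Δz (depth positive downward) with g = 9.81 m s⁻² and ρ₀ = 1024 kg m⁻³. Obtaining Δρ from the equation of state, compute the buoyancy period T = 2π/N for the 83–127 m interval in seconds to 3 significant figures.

310 s

ΔT = -4.5 K, ΔS = +1.18 psu (deep − shallow).
Δρ/ρ₀ = −αΔT + βΔS = 9.90 × 10⁻⁴ + 8.496 × 10⁻⁴ = 1.8396 × 10⁻³, so Δρ ≈ 1.884 kg m⁻³.
N² = (g/ρ₀)·Δρ/Δz = g·(Δρ/ρ₀)/Δz = 9.81 × 1.8396 × 10⁻³ / 44 = 4.1015 × 10⁻⁴ s⁻².
N = √(4.1015 × 10⁻⁴) = 0.020252 rad s⁻¹ → T = 2π/N = 310.25 s ≈ 310 s.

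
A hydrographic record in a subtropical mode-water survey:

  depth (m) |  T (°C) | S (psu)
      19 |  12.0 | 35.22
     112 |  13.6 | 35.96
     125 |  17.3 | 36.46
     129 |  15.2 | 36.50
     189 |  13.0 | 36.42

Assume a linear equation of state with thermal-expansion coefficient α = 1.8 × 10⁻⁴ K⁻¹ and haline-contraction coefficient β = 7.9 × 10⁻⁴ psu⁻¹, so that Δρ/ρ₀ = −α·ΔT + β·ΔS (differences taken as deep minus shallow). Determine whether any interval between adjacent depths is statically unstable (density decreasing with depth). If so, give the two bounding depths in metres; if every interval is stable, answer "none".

Evaluate Δρ/ρ₀ = −αΔT + βΔS across each adjacent pair:
  19–112 m: −αΔT+βΔS = −(1.8 × 10⁻⁴)(+1.6)+(7.9 × 10⁻⁴)(+0.74) = 3.0 × 10⁻⁴ → stable
  112–125 m: −αΔT+βΔS = −(1.8 × 10⁻⁴)(+3.7)+(7.9 × 10⁻⁴)(+0.50) = -2.7 × 10⁻⁴ → UNSTABLE
  125–129 m: −αΔT+βΔS = −(1.8 × 10⁻⁴)(-2.1)+(7.9 × 10⁻⁴)(+0.04) = 4.1 × 10⁻⁴ → stable
  129–189 m: −αΔT+βΔS = −(1.8 × 10⁻⁴)(-2.2)+(7.9 × 10⁻⁴)(-0.08) = 3.3 × 10⁻⁴ → stable
The 112–125 m interval has Δρ < 0: lighter water underlies denser water.

112–125 m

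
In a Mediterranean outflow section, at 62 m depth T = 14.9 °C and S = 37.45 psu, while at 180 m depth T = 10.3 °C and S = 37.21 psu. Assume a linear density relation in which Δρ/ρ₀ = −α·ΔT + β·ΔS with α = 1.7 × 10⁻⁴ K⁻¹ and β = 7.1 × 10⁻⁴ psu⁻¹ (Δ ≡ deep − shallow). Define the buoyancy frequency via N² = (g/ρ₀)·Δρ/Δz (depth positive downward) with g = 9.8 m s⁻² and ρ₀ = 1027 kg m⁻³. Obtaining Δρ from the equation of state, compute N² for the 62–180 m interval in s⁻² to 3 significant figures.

5.08 × 10⁻⁵ s⁻²

ΔT = -4.6 K, ΔS = -0.24 psu (deep − shallow).
Δρ/ρ₀ = −αΔT + βΔS = 7.82 × 10⁻⁴ − 1.704 × 10⁻⁴ = 6.116 × 10⁻⁴, so Δρ ≈ 0.6281 kg m⁻³.
N² = (g/ρ₀)·Δρ/Δz = g·(Δρ/ρ₀)/Δz = 9.8 × 6.116 × 10⁻⁴ / 118 = 5.0794 × 10⁻⁵ s⁻² ≈ 5.08 × 10⁻⁵ s⁻².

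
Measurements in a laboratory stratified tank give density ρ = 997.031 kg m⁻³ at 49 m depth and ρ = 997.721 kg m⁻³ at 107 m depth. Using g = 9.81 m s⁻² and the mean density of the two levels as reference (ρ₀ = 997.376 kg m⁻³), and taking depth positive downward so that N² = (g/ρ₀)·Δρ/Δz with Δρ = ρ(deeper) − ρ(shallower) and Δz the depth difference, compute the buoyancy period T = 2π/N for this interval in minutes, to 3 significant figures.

Δρ = 997.721 − 997.031 = 0.690 kg m⁻³ over Δz = 107 − 49 = 58 m.
N² = (9.81/997.376) × (0.690/58) = 1.1701 × 10⁻⁴ s⁻².
N = √(1.1701 × 10⁻⁴) = 0.010817 rad s⁻¹, so T = 2π/N = 580.86 s = 9.6810 min ≈ 9.68 min.

9.68 min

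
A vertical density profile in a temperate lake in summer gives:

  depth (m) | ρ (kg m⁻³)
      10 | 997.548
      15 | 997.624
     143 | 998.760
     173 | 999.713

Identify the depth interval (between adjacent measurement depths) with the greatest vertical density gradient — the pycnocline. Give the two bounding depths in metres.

143–173 m

Compute the density gradient over each adjacent pair:
  10–15 m: Δρ/Δz = 0.076/5 = 0.015 kg m⁻⁴
  15–143 m: Δρ/Δz = 1.136/128 = 8.9 × 10⁻³ kg m⁻⁴
  143–173 m: Δρ/Δz = 0.953/30 = 0.032 kg m⁻⁴
The largest gradient is in the 143–173 m interval — the pycnocline.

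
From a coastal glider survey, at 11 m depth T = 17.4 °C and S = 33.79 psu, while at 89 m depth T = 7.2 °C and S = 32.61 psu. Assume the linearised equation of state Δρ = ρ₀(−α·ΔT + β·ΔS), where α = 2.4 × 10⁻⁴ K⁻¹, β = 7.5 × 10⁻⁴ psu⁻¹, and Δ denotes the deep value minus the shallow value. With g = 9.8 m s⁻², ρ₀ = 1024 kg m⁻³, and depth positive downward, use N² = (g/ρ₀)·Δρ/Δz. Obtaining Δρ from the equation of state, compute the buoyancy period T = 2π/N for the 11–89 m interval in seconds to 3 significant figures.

448 s

ΔT = -10.2 K, ΔS = -1.18 psu (deep − shallow).
Δρ/ρ₀ = −αΔT + βΔS = 2.448 × 10⁻³ − 8.85 × 10⁻⁴ = 1.563 × 10⁻³, so Δρ ≈ 1.601 kg m⁻³.
N² = (g/ρ₀)·Δρ/Δz = g·(Δρ/ρ₀)/Δz = 9.8 × 1.563 × 10⁻³ / 78 = 1.9638 × 10⁻⁴ s⁻².
N = √(1.9638 × 10⁻⁴) = 0.014014 rad s⁻¹ → T = 2π/N = 448.35 s ≈ 448 s.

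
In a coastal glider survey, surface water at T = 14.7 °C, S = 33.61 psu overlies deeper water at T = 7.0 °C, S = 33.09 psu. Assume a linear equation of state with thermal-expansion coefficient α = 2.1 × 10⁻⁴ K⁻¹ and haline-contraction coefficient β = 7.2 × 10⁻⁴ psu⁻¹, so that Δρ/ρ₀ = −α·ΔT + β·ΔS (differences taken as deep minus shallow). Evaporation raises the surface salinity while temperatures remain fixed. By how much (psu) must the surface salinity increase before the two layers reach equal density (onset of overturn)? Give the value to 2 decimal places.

1.73 psu

Neutral buoyancy requires −α(T_deep − T_surf) + β(S_deep − S_surf′) = 0.
S_surf′ = S_deep − (α/β)·ΔT = 33.09 − (2.1 × 10⁻⁴/7.2 × 10⁻⁴)·(-7.7) = 35.3358 psu.
Increase required: 35.3358 − 33.61 = 1.7258 psu.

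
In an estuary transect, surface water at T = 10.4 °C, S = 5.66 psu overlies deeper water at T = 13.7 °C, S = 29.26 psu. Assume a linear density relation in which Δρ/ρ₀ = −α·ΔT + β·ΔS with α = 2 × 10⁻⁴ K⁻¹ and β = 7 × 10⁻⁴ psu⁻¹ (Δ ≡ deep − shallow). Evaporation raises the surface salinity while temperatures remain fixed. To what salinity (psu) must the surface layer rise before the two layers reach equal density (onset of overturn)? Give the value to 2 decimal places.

Neutral buoyancy requires −α(T_deep − T_surf) + β(S_deep − S_surf′) = 0.
S_surf′ = S_deep − (α/β)·ΔT = 29.26 − (2 × 10⁻⁴/7 × 10⁻⁴)·(+3.3) = 28.3171 psu.
Increase required: 28.3171 − 5.66 = 22.6571 psu.

28.32 psu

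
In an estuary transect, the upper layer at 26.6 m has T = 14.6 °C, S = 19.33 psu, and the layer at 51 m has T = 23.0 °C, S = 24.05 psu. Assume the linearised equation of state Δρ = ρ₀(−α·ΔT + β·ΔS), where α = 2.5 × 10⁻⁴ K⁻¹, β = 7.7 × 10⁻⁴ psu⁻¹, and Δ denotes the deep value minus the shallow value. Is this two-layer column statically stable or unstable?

ΔT = 23.0 − 14.6 = +8.4 K and ΔS = 24.05 − 19.33 = +4.72 psu (deep − shallow).
−αΔT = -2.10 × 10⁻³; βΔS = 3.6344 × 10⁻³; sum Δρ/ρ₀ = 1.5344 × 10⁻³.
Δρ/ρ₀ > 0, so Δρ > 0: deeper water is denser → statically stable.

stable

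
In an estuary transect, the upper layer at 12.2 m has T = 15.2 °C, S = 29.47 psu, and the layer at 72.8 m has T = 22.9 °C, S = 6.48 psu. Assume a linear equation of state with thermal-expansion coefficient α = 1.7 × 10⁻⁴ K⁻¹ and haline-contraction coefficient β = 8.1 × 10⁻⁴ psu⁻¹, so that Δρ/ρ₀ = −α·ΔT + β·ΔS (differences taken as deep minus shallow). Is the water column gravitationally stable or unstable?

unstable

ΔT = 22.9 − 15.2 = +7.7 K and ΔS = 6.48 − 29.47 = -22.99 psu (deep − shallow).
−αΔT = -1.309 × 10⁻³; βΔS = -0.0186219; sum Δρ/ρ₀ = -0.0199309.
Δρ/ρ₀ < 0, so Δρ < 0: deeper water is lighter → statically unstable; the column would overturn.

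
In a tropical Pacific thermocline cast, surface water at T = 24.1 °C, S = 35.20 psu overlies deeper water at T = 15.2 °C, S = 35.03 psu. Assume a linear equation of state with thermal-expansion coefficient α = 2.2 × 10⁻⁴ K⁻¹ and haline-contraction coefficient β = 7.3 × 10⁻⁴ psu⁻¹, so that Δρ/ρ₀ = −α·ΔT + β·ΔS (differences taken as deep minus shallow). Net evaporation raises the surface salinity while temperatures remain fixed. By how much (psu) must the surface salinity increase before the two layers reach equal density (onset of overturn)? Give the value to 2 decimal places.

2.51 psu

Neutral buoyancy requires −α(T_deep − T_surf) + β(S_deep − S_surf′) = 0.
S_surf′ = S_deep − (α/β)·ΔT = 35.03 − (2.2 × 10⁻⁴/7.3 × 10⁻⁴)·(-8.9) = 37.7122 psu.
Increase required: 37.7122 − 35.20 = 2.5122 psu.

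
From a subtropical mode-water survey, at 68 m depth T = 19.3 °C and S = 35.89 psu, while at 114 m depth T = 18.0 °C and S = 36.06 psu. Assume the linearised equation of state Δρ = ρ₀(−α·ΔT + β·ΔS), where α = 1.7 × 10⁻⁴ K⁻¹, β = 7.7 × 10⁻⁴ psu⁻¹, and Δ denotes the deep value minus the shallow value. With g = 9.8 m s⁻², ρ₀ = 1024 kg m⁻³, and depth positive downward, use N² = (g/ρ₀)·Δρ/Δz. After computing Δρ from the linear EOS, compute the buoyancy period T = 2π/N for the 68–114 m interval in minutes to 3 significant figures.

ΔT = -1.3 K, ΔS = +0.17 psu (deep − shallow).
Δρ/ρ₀ = −αΔT + βΔS = 2.21 × 10⁻⁴ + 1.309 × 10⁻⁴ = 3.519 × 10⁻⁴, so Δρ ≈ 0.3603 kg m⁻³.
N² = (g/ρ₀)·Δρ/Δz = g·(Δρ/ρ₀)/Δz = 9.8 × 3.519 × 10⁻⁴ / 46 = 7.4970 × 10⁻⁵ s⁻².
N = √(7.4970 × 10⁻⁵) = 8.6585 × 10⁻³ rad s⁻¹ → T = 2π/N = 725.67 s = 12.095 min ≈ 12.1 min.

12.1 min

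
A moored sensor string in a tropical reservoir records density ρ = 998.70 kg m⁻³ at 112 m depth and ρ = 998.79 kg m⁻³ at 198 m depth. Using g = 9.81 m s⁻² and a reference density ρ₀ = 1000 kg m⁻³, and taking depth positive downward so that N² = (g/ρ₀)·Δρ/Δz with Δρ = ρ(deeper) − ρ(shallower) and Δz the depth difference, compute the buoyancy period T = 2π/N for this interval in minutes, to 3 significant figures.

Δρ = 998.79 − 998.70 = 0.09 kg m⁻³ over Δz = 198 − 112 = 86 m.
N² = (9.81/1000) × (0.09/86) = 1.0266 × 10⁻⁵ s⁻².
N = √(1.0266 × 10⁻⁵) = 3.2041 × 10⁻³ rad s⁻¹, so T = 2π/N = 1.9610 × 10³ s = 32.683 min ≈ 32.7 min.

32.7 min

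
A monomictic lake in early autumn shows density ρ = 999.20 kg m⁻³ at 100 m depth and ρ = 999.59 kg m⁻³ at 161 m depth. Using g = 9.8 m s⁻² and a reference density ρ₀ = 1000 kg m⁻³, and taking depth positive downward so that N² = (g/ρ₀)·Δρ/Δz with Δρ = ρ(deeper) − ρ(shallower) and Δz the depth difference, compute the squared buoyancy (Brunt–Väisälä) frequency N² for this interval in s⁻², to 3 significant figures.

Δρ = 999.59 − 999.20 = 0.39 kg m⁻³ over Δz = 161 − 100 = 61 m.
N² = (9.8/1000) × (0.39/61) = 6.2656 × 10⁻⁵ s⁻² ≈ 6.27 × 10⁻⁵ s⁻².
Since Δρ > 0 the layer is stably stratified.

6.27 × 10⁻⁵ s⁻²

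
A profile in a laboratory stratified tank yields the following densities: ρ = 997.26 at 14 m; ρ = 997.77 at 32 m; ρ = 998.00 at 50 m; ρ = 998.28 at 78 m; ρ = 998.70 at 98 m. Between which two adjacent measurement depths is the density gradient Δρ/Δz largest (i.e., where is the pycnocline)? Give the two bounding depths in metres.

Compute the density gradient over each adjacent pair:
  14–32 m: Δρ/Δz = 0.51/18 = 0.028 kg m⁻⁴
  32–50 m: Δρ/Δz = 0.23/18 = 0.013 kg m⁻⁴
  50–78 m: Δρ/Δz = 0.28/28 = 0.010 kg m⁻⁴
  78–98 m: Δρ/Δz = 0.42/20 = 0.021 kg m⁻⁴
The largest gradient is in the 14–32 m interval — the pycnocline.

14–32 m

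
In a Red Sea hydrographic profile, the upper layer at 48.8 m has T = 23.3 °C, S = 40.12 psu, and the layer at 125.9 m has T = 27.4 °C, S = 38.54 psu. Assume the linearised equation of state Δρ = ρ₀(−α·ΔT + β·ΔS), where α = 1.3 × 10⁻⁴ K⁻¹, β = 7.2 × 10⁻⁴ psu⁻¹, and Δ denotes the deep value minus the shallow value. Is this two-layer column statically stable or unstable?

unstable

ΔT = 27.4 − 23.3 = +4.1 K and ΔS = 38.54 − 40.12 = -1.58 psu (deep − shallow).
−αΔT = -5.33 × 10⁻⁴; βΔS = -1.1376 × 10⁻³; sum Δρ/ρ₀ = -1.6706 × 10⁻³.
Δρ/ρ₀ < 0, so Δρ < 0: deeper water is lighter → statically unstable; the column would overturn.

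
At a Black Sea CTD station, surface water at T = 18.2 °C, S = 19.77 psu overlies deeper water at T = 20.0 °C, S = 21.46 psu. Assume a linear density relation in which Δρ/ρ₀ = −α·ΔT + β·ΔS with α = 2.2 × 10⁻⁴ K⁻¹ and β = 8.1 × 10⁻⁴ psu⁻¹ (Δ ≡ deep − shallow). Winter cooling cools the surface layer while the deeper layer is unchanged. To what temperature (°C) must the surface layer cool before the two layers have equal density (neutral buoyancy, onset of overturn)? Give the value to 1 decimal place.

Neutral buoyancy requires Δρ = 0, i.e. −α(T_deep − T_surf′) + β(S_deep − S_surf) = 0.
T_surf′ = T_deep − (β/α)·ΔS = 20.0 − (8.1 × 10⁻⁴/2.2 × 10⁻⁴)·(+1.69) = 13.778 °C.
Cooling required: 18.2 − (13.778) = 4.422 °C.

13.8 °C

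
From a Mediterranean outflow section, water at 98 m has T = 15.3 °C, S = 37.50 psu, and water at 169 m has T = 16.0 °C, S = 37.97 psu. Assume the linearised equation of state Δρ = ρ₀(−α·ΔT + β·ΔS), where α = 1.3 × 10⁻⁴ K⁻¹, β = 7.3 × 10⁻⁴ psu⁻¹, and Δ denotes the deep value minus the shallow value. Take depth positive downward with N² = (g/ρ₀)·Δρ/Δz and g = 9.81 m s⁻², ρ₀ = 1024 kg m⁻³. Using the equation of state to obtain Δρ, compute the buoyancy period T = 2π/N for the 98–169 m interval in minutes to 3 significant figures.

17.7 min

ΔT = +0.7 K, ΔS = +0.47 psu (deep − shallow).
Δρ/ρ₀ = −αΔT + βΔS = -9.10 × 10⁻⁵ + 3.431 × 10⁻⁴ = 2.521 × 10⁻⁴, so Δρ ≈ 0.2582 kg m⁻³.
N² = (g/ρ₀)·Δρ/Δz = g·(Δρ/ρ₀)/Δz = 9.81 × 2.521 × 10⁻⁴ / 71 = 3.4832 × 10⁻⁵ s⁻².
N = √(3.4832 × 10⁻⁵) = 5.9019 × 10⁻³ rad s⁻¹ → T = 2π/N = 1.0646 × 10³ s = 17.743 min ≈ 17.7 min.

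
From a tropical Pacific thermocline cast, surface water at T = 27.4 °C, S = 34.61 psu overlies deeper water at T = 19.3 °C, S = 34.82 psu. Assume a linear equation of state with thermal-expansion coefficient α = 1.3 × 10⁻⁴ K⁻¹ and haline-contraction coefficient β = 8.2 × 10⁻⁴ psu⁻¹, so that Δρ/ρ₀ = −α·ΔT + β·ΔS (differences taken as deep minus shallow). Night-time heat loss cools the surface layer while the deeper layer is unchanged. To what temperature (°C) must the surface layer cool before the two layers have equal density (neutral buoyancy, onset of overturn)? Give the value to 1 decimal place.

Neutral buoyancy requires Δρ = 0, i.e. −α(T_deep − T_surf′) + β(S_deep − S_surf) = 0.
T_surf′ = T_deep − (β/α)·ΔS = 19.3 − (8.2 × 10⁻⁴/1.3 × 10⁻⁴)·(+0.21) = 17.975 °C.
Cooling required: 27.4 − (17.975) = 9.425 °C.

18.0 °C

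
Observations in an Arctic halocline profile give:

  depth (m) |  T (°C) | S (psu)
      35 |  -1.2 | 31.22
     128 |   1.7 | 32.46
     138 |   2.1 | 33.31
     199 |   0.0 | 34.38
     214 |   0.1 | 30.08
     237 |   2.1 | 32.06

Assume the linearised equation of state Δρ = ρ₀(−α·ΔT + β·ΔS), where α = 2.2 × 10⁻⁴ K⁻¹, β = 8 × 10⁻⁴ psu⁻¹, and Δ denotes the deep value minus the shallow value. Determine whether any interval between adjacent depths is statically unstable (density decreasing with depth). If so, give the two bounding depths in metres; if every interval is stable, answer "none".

199–214 m

Evaluate Δρ/ρ₀ = −αΔT + βΔS across each adjacent pair:
  35–128 m: −αΔT+βΔS = −(2.2 × 10⁻⁴)(+2.9)+(8 × 10⁻⁴)(+1.24) = 3.5 × 10⁻⁴ → stable
  128–138 m: −αΔT+βΔS = −(2.2 × 10⁻⁴)(+0.4)+(8 × 10⁻⁴)(+0.85) = 5.9 × 10⁻⁴ → stable
  138–199 m: −αΔT+βΔS = −(2.2 × 10⁻⁴)(-2.1)+(8 × 10⁻⁴)(+1.07) = 1.3 × 10⁻³ → stable
  199–214 m: −αΔT+βΔS = −(2.2 × 10⁻⁴)(+0.1)+(8 × 10⁻⁴)(-4.30) = -3.5 × 10⁻³ → UNSTABLE
  214–237 m: −αΔT+βΔS = −(2.2 × 10⁻⁴)(+2.0)+(8 × 10⁻⁴)(+1.98) = 1.1 × 10⁻³ → stable
The 199–214 m interval has Δρ < 0: lighter water underlies denser water.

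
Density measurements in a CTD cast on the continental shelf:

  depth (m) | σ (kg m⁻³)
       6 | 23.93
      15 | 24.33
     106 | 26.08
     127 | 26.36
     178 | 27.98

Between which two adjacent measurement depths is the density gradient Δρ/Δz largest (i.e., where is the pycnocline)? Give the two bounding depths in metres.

6–15 m

Compute the density gradient over each adjacent pair:
  6–15 m: Δρ/Δz = 0.40/9 = 0.044 kg m⁻⁴
  15–106 m: Δρ/Δz = 1.75/91 = 0.019 kg m⁻⁴
  106–127 m: Δρ/Δz = 0.28/21 = 0.013 kg m⁻⁴
  127–178 m: Δρ/Δz = 1.62/51 = 0.032 kg m⁻⁴
The largest gradient is in the 6–15 m interval — the pycnocline.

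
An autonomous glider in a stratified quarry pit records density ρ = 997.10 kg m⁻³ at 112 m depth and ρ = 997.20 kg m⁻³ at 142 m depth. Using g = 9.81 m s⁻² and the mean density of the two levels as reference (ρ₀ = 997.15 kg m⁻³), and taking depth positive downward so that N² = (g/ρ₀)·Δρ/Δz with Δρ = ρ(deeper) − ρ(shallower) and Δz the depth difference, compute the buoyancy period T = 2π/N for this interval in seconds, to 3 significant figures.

Δρ = 997.20 − 997.10 = 0.10 kg m⁻³ over Δz = 142 − 112 = 30 m.
N² = (9.81/997.15) × (0.10/30) = 3.2793 × 10⁻⁵ s⁻².
N = √(3.2793 × 10⁻⁵) = 5.7265 × 10⁻³ rad s⁻¹, so T = 2π/N = 1.0972 × 10³ s ≈ 1.10 × 10³ s.

1.10 × 10³ s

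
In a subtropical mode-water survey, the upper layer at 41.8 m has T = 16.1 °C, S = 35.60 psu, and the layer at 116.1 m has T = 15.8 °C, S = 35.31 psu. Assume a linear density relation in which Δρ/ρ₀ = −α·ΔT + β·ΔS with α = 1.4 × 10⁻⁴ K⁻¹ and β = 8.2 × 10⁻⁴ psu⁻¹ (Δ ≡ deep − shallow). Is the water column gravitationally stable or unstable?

ΔT = 15.8 − 16.1 = -0.3 K and ΔS = 35.31 − 35.60 = -0.29 psu (deep − shallow).
−αΔT = 4.20 × 10⁻⁵; βΔS = -2.378 × 10⁻⁴; sum Δρ/ρ₀ = -1.958 × 10⁻⁴.
Δρ/ρ₀ < 0, so Δρ < 0: deeper water is lighter → statically unstable; the column would overturn.

unstable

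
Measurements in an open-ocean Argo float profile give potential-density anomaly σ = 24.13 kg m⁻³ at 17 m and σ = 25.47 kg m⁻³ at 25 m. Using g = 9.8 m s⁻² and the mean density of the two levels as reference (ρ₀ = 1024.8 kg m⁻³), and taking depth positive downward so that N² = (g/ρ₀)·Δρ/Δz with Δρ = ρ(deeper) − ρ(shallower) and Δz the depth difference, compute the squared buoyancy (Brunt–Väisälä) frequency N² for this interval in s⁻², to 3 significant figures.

1.60 × 10⁻³ s⁻²

Δρ = 1025.47 − 1024.13 = 1.34 kg m⁻³ over Δz = 25 − 17 = 8 m.
N² = (9.8/1024.8) × (1.34/8) = 1.6018 × 10⁻³ s⁻² ≈ 1.60 × 10⁻³ s⁻².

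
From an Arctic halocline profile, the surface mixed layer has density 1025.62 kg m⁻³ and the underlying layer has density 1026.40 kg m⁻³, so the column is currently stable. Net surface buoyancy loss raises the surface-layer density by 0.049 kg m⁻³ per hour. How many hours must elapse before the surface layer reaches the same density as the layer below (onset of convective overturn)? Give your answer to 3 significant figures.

Density deficit of the surface layer: 1026.40 − 1025.62 = 0.78 kg m⁻³.
Required change = 0.78 / 0.049 = 15.9 hours.

15.9 hours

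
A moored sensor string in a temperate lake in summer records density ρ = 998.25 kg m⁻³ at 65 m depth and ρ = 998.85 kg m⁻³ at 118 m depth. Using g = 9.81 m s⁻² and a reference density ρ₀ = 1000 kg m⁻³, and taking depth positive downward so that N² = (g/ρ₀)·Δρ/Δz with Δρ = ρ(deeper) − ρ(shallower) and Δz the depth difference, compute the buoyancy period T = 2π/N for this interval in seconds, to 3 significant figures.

Δρ = 998.85 − 998.25 = 0.60 kg m⁻³ over Δz = 118 − 65 = 53 m.
N² = (9.81/1000) × (0.60/53) = 1.1106 × 10⁻⁴ s⁻².
N = √(1.1106 × 10⁻⁴) = 0.010539 rad s⁻¹, so T = 2π/N = 596.18 s ≈ 596 s.
Since Δρ > 0 the layer is stably stratified.

596 s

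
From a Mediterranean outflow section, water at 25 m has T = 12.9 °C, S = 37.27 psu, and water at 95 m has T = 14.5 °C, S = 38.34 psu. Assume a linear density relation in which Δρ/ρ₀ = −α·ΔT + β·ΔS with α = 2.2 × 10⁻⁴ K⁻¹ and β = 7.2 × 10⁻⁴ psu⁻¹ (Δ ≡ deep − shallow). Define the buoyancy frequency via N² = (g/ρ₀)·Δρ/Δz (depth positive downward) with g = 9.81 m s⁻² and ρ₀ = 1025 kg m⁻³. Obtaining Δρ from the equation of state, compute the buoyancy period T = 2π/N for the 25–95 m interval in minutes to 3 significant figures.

13.7 min

ΔT = +1.6 K, ΔS = +1.07 psu (deep − shallow).
Δρ/ρ₀ = −αΔT + βΔS = -3.52 × 10⁻⁴ + 7.704 × 10⁻⁴ = 4.184 × 10⁻⁴, so Δρ ≈ 0.4289 kg m⁻³.
N² = (g/ρ₀)·Δρ/Δz = g·(Δρ/ρ₀)/Δz = 9.81 × 4.184 × 10⁻⁴ / 70 = 5.8636 × 10⁻⁵ s⁻².
N = √(5.8636 × 10⁻⁵) = 7.6574 × 10⁻³ rad s⁻¹ → T = 2π/N = 820.54 s = 13.676 min ≈ 13.7 min.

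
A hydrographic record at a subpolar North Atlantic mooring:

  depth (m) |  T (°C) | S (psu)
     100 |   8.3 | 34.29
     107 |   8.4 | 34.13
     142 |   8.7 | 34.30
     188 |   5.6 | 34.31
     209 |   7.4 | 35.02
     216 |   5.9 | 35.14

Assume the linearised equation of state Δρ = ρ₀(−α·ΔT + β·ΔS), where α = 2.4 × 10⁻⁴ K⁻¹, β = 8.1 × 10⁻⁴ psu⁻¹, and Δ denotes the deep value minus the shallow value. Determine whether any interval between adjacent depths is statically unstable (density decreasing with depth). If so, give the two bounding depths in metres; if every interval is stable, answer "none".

Evaluate Δρ/ρ₀ = −αΔT + βΔS across each adjacent pair:
  100–107 m: −αΔT+βΔS = −(2.4 × 10⁻⁴)(+0.1)+(8.1 × 10⁻⁴)(-0.16) = -1.5 × 10⁻⁴ → UNSTABLE
  107–142 m: −αΔT+βΔS = −(2.4 × 10⁻⁴)(+0.3)+(8.1 × 10⁻⁴)(+0.17) = 6.6 × 10⁻⁵ → stable
  142–188 m: −αΔT+βΔS = −(2.4 × 10⁻⁴)(-3.1)+(8.1 × 10⁻⁴)(+0.01) = 7.5 × 10⁻⁴ → stable
  188–209 m: −αΔT+βΔS = −(2.4 × 10⁻⁴)(+1.8)+(8.1 × 10⁻⁴)(+0.71) = 1.4 × 10⁻⁴ → stable
  209–216 m: −αΔT+βΔS = −(2.4 × 10⁻⁴)(-1.5)+(8.1 × 10⁻⁴)(+0.12) = 4.6 × 10⁻⁴ → stable
The 100–107 m interval has Δρ < 0: lighter water underlies denser water.

100–107 m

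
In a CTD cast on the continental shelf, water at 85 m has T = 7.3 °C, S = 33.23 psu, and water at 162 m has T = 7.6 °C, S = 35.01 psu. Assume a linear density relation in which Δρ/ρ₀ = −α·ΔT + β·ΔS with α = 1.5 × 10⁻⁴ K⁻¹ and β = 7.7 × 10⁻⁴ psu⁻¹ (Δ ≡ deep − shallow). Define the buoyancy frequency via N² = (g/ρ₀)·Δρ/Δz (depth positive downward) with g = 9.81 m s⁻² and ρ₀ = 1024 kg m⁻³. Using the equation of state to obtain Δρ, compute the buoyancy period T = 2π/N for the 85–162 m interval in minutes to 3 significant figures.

ΔT = +0.3 K, ΔS = +1.78 psu (deep − shallow).
Δρ/ρ₀ = −αΔT + βΔS = -4.50 × 10⁻⁵ + 1.3706 × 10⁻³ = 1.3256 × 10⁻³, so Δρ ≈ 1.357 kg m⁻³.
N² = (g/ρ₀)·Δρ/Δz = g·(Δρ/ρ₀)/Δz = 9.81 × 1.3256 × 10⁻³ / 77 = 1.6888 × 10⁻⁴ s⁻².
N = √(1.6888 × 10⁻⁴) = 0.012995 rad s⁻¹ → T = 2π/N = 483.51 s = 8.0585 min ≈ 8.06 min.

8.06 min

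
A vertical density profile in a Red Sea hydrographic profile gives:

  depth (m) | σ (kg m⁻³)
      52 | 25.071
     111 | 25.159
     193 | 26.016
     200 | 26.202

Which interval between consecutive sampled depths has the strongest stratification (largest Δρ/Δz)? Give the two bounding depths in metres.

193–200 m

Compute the density gradient over each adjacent pair:
  52–111 m: Δρ/Δz = 0.088/59 = 1.5 × 10⁻³ kg m⁻⁴
  111–193 m: Δρ/Δz = 0.857/82 = 0.010 kg m⁻⁴
  193–200 m: Δρ/Δz = 0.186/7 = 0.027 kg m⁻⁴
The largest gradient is in the 193–200 m interval — the pycnocline.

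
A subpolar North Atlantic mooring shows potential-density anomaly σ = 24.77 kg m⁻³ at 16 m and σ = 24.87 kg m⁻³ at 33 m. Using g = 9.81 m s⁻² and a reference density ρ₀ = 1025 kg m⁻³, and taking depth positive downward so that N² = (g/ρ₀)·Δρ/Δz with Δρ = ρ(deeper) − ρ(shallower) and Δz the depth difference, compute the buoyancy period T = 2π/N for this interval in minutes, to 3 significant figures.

Δρ = 1024.87 − 1024.77 = 0.10 kg m⁻³ over Δz = 33 − 16 = 17 m.
N² = (9.81/1025) × (0.10/17) = 5.6298 × 10⁻⁵ s⁻².
N = √(5.6298 × 10⁻⁵) = 7.5032 × 10⁻³ rad s⁻¹, so T = 2π/N = 837.40 s = 13.957 min ≈ 14.0 min.
N² > 0, so the interval is statically stable.

14.0 min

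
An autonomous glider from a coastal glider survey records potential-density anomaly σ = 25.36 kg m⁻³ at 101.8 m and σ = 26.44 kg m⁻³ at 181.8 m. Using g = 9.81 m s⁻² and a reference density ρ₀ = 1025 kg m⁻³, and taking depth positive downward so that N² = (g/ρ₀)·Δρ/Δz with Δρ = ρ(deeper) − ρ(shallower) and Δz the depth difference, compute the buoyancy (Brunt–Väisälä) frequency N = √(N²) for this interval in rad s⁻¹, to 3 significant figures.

0.0114 rad s⁻¹

Δρ = 1026.44 − 1025.36 = 1.08 kg m⁻³ over Δz = 181.8 − 101.8 = 80 m.
N² = (9.81/1025) × (1.08/80) = 1.2920 × 10⁻⁴ s⁻².
N = √(1.2920 × 10⁻⁴) = 0.011367 rad s⁻¹ ≈ 0.0114 rad s⁻¹.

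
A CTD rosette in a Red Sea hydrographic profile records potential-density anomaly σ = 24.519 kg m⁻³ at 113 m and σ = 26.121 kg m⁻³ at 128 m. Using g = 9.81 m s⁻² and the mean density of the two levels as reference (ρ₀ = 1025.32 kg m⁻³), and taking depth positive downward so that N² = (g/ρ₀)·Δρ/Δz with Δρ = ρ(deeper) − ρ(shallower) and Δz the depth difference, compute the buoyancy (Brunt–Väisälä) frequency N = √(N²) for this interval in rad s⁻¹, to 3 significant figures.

Δρ = 1026.121 − 1024.519 = 1.602 kg m⁻³ over Δz = 128 − 113 = 15 m.
N² = (9.81/1025.32) × (1.602/15) = 1.0218 × 10⁻³ s⁻².
N = √(1.0218 × 10⁻³) = 0.031966 rad s⁻¹ ≈ 0.0320 rad s⁻¹.
A positive N² confirms static stability across the interval.

0.0320 rad s⁻¹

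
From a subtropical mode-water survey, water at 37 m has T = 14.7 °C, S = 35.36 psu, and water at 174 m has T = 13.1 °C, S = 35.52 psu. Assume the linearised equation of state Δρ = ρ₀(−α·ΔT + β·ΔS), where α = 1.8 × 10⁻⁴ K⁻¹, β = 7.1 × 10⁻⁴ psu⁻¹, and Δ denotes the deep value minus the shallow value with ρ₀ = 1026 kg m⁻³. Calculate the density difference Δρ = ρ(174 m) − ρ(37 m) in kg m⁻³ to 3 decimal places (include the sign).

ΔT = -1.6 K, ΔS = +0.16 psu (deep − shallow).
Δρ/ρ₀ = −(1.8 × 10⁻⁴)(-1.6) + (7.1 × 10⁻⁴)(+0.16) = 4.016 × 10⁻⁴.
Δρ = 1026 × (4.016 × 10⁻⁴) = +0.412 kg m⁻³.
Positive Δρ: denser below, stable.

+0.412 kg m⁻³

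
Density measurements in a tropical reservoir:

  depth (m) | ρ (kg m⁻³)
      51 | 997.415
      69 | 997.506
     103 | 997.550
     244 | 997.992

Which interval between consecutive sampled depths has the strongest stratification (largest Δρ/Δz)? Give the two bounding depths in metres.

Compute the density gradient over each adjacent pair:
  51–69 m: Δρ/Δz = 0.091/18 = 5.1 × 10⁻³ kg m⁻⁴
  69–103 m: Δρ/Δz = 0.044/34 = 1.3 × 10⁻³ kg m⁻⁴
  103–244 m: Δρ/Δz = 0.442/141 = 3.1 × 10⁻³ kg m⁻⁴
The largest gradient is in the 51–69 m interval — the pycnocline.

51–69 m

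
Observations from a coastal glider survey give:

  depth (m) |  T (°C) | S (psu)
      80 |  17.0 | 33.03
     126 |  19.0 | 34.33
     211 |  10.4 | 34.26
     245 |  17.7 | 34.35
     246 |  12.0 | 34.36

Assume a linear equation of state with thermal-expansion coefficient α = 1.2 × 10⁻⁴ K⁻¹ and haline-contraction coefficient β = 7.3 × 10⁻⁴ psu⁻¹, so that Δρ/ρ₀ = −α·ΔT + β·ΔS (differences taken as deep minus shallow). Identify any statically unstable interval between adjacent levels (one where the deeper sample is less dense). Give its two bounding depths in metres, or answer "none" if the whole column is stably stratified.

211–245 m

Evaluate Δρ/ρ₀ = −αΔT + βΔS across each adjacent pair:
  80–126 m: −αΔT+βΔS = −(1.2 × 10⁻⁴)(+2.0)+(7.3 × 10⁻⁴)(+1.30) = 7.1 × 10⁻⁴ → stable
  126–211 m: −αΔT+βΔS = −(1.2 × 10⁻⁴)(-8.6)+(7.3 × 10⁻⁴)(-0.07) = 9.8 × 10⁻⁴ → stable
  211–245 m: −αΔT+βΔS = −(1.2 × 10⁻⁴)(+7.3)+(7.3 × 10⁻⁴)(+0.09) = -8.1 × 10⁻⁴ → UNSTABLE
  245–246 m: −αΔT+βΔS = −(1.2 × 10⁻⁴)(-5.7)+(7.3 × 10⁻⁴)(+0.01) = 6.9 × 10⁻⁴ → stable
The 211–245 m interval has Δρ < 0: lighter water underlies denser water.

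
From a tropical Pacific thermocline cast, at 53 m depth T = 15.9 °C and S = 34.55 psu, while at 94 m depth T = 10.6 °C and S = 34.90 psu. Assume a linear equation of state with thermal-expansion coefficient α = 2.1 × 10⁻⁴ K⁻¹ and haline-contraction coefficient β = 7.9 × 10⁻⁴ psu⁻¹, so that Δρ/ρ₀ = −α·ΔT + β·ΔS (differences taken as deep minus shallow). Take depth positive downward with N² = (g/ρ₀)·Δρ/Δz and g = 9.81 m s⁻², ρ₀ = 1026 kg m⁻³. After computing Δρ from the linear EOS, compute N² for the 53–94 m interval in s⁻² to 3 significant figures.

ΔT = -5.3 K, ΔS = +0.35 psu (deep − shallow).
Δρ/ρ₀ = −αΔT + βΔS = 1.113 × 10⁻³ + 2.765 × 10⁻⁴ = 1.3895 × 10⁻³, so Δρ ≈ 1.426 kg m⁻³.
N² = (g/ρ₀)·Δρ/Δz = g·(Δρ/ρ₀)/Δz = 9.81 × 1.3895 × 10⁻³ / 41 = 3.3246 × 10⁻⁴ s⁻² ≈ 3.32 × 10⁻⁴ s⁻².

3.32 × 10⁻⁴ s⁻²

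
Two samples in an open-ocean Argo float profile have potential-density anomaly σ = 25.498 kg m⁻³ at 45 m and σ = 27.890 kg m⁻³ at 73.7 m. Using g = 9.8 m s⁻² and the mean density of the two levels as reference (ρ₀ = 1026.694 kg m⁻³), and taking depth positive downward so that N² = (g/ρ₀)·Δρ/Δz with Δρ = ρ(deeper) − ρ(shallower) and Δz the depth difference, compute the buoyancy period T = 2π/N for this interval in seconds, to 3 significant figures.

Δρ = 1027.890 − 1025.498 = 2.392 kg m⁻³ over Δz = 73.7 − 45 = 28.7 m.
N² = (9.8/1026.694) × (2.392/28.7) = 7.9554 × 10⁻⁴ s⁻².
N = √(7.9554 × 10⁻⁴) = 0.028205 rad s⁻¹, so T = 2π/N = 222.77 s ≈ 223 s.

223 s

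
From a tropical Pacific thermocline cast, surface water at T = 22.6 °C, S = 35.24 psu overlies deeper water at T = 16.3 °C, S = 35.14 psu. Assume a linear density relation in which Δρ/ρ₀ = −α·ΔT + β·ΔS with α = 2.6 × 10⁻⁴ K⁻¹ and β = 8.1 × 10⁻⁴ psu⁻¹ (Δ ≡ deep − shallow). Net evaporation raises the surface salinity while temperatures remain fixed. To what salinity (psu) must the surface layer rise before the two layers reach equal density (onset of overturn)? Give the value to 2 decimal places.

37.16 psu

Neutral buoyancy requires −α(T_deep − T_surf) + β(S_deep − S_surf′) = 0.
S_surf′ = S_deep − (α/β)·ΔT = 35.14 − (2.6 × 10⁻⁴/8.1 × 10⁻⁴)·(-6.3) = 37.1622 psu.
Increase required: 37.1622 − 35.24 = 1.9222 psu.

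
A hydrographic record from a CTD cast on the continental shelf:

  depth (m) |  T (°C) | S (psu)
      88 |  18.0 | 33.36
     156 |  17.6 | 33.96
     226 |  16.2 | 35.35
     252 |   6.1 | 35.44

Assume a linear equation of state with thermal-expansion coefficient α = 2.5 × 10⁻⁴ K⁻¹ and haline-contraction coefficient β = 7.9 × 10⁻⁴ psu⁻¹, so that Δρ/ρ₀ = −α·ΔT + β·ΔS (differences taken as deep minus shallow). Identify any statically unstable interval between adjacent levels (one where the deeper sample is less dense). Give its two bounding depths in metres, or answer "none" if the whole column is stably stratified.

none

Evaluate Δρ/ρ₀ = −αΔT + βΔS across each adjacent pair:
  88–156 m: −αΔT+βΔS = −(2.5 × 10⁻⁴)(-0.4)+(7.9 × 10⁻⁴)(+0.60) = 5.7 × 10⁻⁴ → stable
  156–226 m: −αΔT+βΔS = −(2.5 × 10⁻⁴)(-1.4)+(7.9 × 10⁻⁴)(+1.39) = 1.4 × 10⁻³ → stable
  226–252 m: −αΔT+βΔS = −(2.5 × 10⁻⁴)(-10.1)+(7.9 × 10⁻⁴)(+0.09) = 2.6 × 10⁻³ → stable
Every interval has Δρ > 0: the column is stably stratified throughout.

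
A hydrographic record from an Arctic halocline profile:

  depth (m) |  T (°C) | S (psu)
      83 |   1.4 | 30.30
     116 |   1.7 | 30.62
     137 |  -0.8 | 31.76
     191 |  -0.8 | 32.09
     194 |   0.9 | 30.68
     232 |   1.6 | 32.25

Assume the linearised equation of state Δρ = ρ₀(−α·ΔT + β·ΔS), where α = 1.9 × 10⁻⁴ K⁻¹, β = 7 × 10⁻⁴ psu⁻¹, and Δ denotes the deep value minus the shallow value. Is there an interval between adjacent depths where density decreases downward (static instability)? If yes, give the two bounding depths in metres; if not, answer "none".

191–194 m

Evaluate Δρ/ρ₀ = −αΔT + βΔS across each adjacent pair:
  83–116 m: −αΔT+βΔS = −(1.9 × 10⁻⁴)(+0.3)+(7 × 10⁻⁴)(+0.32) = 1.7 × 10⁻⁴ → stable
  116–137 m: −αΔT+βΔS = −(1.9 × 10⁻⁴)(-2.5)+(7 × 10⁻⁴)(+1.14) = 1.3 × 10⁻³ → stable
  137–191 m: −αΔT+βΔS = −(1.9 × 10⁻⁴)(+0.0)+(7 × 10⁻⁴)(+0.33) = 2.3 × 10⁻⁴ → stable
  191–194 m: −αΔT+βΔS = −(1.9 × 10⁻⁴)(+1.7)+(7 × 10⁻⁴)(-1.41) = -1.3 × 10⁻³ → UNSTABLE
  194–232 m: −αΔT+βΔS = −(1.9 × 10⁻⁴)(+0.7)+(7 × 10⁻⁴)(+1.57) = 9.7 × 10⁻⁴ → stable
The 191–194 m interval has Δρ < 0: lighter water underlies denser water.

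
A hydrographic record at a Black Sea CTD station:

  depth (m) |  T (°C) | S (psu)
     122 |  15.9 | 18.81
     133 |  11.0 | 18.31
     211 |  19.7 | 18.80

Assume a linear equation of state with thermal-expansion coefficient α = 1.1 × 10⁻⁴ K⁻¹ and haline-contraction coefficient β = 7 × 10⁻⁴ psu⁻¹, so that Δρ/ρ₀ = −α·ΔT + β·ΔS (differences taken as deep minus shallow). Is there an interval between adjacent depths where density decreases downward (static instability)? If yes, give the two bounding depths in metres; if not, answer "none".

Evaluate Δρ/ρ₀ = −αΔT + βΔS across each adjacent pair:
  122–133 m: −αΔT+βΔS = −(1.1 × 10⁻⁴)(-4.9)+(7 × 10⁻⁴)(-0.50) = 1.9 × 10⁻⁴ → stable
  133–211 m: −αΔT+βΔS = −(1.1 × 10⁻⁴)(+8.7)+(7 × 10⁻⁴)(+0.49) = -6.1 × 10⁻⁴ → UNSTABLE
The 133–211 m interval has Δρ < 0: lighter water underlies denser water.

133–211 m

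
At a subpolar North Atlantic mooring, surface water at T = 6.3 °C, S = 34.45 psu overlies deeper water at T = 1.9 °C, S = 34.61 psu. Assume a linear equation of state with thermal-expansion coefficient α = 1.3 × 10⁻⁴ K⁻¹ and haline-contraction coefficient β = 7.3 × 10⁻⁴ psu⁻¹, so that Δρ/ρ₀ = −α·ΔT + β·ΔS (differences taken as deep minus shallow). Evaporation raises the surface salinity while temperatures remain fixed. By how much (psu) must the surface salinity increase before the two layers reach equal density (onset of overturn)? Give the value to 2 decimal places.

0.94 psu

Neutral buoyancy requires −α(T_deep − T_surf) + β(S_deep − S_surf′) = 0.
S_surf′ = S_deep − (α/β)·ΔT = 34.61 − (1.3 × 10⁻⁴/7.3 × 10⁻⁴)·(-4.4) = 35.3936 psu.
Increase required: 35.3936 − 34.45 = 0.9436 psu.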